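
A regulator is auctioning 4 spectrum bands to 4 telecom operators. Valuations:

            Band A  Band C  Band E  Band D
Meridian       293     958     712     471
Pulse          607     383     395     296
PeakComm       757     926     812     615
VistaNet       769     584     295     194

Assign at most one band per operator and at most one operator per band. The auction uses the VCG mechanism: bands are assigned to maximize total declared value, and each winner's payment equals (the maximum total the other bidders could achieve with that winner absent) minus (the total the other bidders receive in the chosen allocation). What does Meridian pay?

Meridian pays $213M.

Efficient allocation: Meridian→Band C ($958M), Pulse→Band D ($296M), PeakComm→Band E ($812M), VistaNet→Band A ($769M); total welfare W = $2835M.
Meridian receives Band C at value $958M, so the others get W − 958 = $1877M.
Without Meridian: best allocation of the remaining 3 bidders over all 4 bands is Pulse→Band E ($395M), PeakComm→Band C ($926M), VistaNet→Band A ($769M), total $2090M.
VCG payment = (others' best without Meridian) − (others' welfare with Meridian) = 2090 − 1877 = $213M.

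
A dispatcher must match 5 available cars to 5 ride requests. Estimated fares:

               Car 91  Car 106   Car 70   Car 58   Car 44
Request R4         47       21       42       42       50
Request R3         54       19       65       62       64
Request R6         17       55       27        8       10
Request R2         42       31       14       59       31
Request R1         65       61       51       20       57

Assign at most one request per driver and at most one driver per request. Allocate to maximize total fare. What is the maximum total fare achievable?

Optimal: Car 91→Request R1 ($65), Car 106→Request R6 ($55), Car 70→Request R3 ($65), Car 58→Request R2 ($59), Car 44→Request R4 ($50) — total 65+55+65+59+50 = $294.

Max total: $294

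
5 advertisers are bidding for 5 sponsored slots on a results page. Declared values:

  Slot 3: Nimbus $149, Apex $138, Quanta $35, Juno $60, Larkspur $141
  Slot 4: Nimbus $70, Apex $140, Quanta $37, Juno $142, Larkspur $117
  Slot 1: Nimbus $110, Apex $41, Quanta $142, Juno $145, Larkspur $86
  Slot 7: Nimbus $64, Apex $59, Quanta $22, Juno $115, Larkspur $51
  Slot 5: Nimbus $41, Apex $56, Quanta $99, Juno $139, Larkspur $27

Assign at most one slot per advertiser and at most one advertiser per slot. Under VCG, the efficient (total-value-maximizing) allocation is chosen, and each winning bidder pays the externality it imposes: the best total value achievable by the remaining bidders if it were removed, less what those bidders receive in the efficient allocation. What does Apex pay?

Apex pays $61.

Efficient allocation: Nimbus→Slot 7 ($64), Apex→Slot 4 ($140), Quanta→Slot 1 ($142), Juno→Slot 5 ($139), Larkspur→Slot 3 ($141); total welfare W = $626.
Apex receives Slot 4 at value $140, so the others get W − 140 = $486.
Without Apex: best allocation of the remaining 4 bidders over all 5 slots is Nimbus→Slot 3 ($149), Quanta→Slot 1 ($142), Juno→Slot 5 ($139), Larkspur→Slot 4 ($117), total $547.
VCG payment = (others' best without Apex) − (others' welfare with Apex) = 547 − 486 = $61.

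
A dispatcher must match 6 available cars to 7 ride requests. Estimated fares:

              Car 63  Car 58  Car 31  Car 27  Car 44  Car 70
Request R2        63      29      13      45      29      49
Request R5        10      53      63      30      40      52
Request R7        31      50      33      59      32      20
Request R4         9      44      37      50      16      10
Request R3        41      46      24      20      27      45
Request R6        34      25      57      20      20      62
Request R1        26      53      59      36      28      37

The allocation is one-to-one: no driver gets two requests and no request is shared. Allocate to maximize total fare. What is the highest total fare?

Max total: $329

Optimal: Car 63→Request R2 ($63), Car 58→Request R3 ($46), Car 31→Request R1 ($59), Car 27→Request R7 ($59), Car 44→Request R5 ($40), Car 70→Request R6 ($62) — total 63+46+59+59+40+62 = $329.
Column-greedy (each request in turn goes to its best remaining driver) gives $294, worse by 35.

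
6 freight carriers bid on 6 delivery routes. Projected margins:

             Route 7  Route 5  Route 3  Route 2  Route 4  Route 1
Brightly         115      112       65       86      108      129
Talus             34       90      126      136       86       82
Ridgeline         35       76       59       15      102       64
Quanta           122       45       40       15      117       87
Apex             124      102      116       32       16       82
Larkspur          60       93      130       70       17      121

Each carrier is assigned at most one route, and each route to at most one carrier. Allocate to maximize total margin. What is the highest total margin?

Max total: $721k

Treat this as an assignment problem: match each carrier to one route.
Optimal: Brightly→Route 1 ($129k), Talus→Route 2 ($136k), Ridgeline→Route 4 ($102k), Quanta→Route 7 ($122k), Apex→Route 5 ($102k), Larkspur→Route 3 ($130k) — total 129+136+102+122+102+130 = $721k.
Row-greedy (each carrier in turn takes its best remaining route) gives $698k, worse by 23.
Checked against all permutations: $721k is optimal.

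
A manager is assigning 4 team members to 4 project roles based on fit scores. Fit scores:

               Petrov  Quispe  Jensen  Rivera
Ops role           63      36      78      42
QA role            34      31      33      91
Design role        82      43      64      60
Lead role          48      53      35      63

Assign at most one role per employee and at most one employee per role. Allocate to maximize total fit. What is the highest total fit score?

Max total: 304 pts

Optimal: Petrov→Design role (82 pts), Quispe→Lead role (53 pts), Jensen→Ops role (78 pts), Rivera→QA role (91 pts) — total 82+53+78+91 = 304 pts.
Next-best assignment: Petrov→Ops role, Quispe→Lead role, Jensen→Design role, Rivera→QA role = 271 pts.
Every other assignment is strictly worse.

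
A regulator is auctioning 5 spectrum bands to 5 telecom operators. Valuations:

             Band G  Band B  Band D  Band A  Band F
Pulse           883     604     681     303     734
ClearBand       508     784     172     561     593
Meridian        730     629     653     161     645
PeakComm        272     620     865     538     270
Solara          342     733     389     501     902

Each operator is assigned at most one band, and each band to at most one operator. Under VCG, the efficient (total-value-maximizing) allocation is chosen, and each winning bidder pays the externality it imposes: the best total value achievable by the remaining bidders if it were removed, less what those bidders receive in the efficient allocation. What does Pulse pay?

Pulse pays $324M.

Efficient allocation: Pulse→Band G ($883M), ClearBand→Band A ($561M), Meridian→Band B ($629M), PeakComm→Band D ($865M), Solara→Band F ($902M); total welfare W = $3840M.
Pulse receives Band G at value $883M, so the others get W − 883 = $2957M.
Without Pulse: best allocation of the remaining 4 bidders over all 5 bands is ClearBand→Band B ($784M), Meridian→Band G ($730M), PeakComm→Band D ($865M), Solara→Band F ($902M), total $3281M.
VCG payment = (others' best without Pulse) − (others' welfare with Pulse) = 3281 − 2957 = $324M.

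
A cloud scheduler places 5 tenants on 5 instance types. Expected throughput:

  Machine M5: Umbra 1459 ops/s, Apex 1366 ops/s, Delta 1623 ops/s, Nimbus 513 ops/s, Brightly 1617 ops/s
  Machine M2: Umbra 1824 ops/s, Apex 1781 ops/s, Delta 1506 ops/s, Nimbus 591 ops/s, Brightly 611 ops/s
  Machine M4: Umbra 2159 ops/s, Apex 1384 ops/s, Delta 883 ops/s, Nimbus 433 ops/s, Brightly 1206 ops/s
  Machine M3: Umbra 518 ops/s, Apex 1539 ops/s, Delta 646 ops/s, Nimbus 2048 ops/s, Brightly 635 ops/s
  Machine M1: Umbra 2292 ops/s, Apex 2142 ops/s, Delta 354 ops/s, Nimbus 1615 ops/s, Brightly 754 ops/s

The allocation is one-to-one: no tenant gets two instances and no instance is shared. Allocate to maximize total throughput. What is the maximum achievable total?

Maximum total: 9472 ops/s

This is a one-to-one assignment (maximum-weight bipartite matching).
Optimal: Umbra→Machine M4 (2159 ops/s), Apex→Machine M1 (2142 ops/s), Delta→Machine M2 (1506 ops/s), Nimbus→Machine M3 (2048 ops/s), Brightly→Machine M5 (1617 ops/s) — total 2159+2142+1506+2048+1617 = 9472 ops/s.
Row-greedy (each tenant in turn takes its best remaining instance) gives 8950 ops/s, worse by 522.
Next-best assignment: Umbra→Machine M1, Apex→Machine M2, Delta→Machine M5, Nimbus→Machine M3, Brightly→Machine M4 = 8950 ops/s.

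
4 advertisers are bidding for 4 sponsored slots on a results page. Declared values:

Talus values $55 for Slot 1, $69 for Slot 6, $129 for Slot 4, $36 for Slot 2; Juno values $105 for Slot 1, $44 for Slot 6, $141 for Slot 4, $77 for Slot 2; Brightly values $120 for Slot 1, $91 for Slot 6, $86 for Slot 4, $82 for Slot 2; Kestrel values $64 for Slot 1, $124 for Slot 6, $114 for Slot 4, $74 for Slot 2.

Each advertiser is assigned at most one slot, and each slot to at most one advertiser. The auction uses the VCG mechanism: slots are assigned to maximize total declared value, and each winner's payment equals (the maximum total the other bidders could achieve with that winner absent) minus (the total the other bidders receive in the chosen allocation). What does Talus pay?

Efficient allocation: Talus→Slot 4 ($129), Juno→Slot 2 ($77), Brightly→Slot 1 ($120), Kestrel→Slot 6 ($124); total welfare W = $450.
Talus receives Slot 4 at value $129, so the others get W − 129 = $321.
Without Talus: best allocation of the remaining 3 bidders over all 4 slots is Juno→Slot 4 ($141), Brightly→Slot 1 ($120), Kestrel→Slot 6 ($124), total $385.
VCG payment = (others' best without Talus) − (others' welfare with Talus) = 385 − 321 = $64.

Talus pays $64.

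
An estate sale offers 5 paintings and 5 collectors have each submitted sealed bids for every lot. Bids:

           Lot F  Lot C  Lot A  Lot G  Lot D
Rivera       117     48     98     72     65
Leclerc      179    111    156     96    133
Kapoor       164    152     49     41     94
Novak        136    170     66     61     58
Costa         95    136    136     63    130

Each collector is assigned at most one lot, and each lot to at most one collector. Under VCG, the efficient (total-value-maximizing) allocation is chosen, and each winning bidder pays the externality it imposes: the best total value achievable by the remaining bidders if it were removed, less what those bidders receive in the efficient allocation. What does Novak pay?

Novak pays $37.

Efficient allocation: Rivera→Lot G ($72), Leclerc→Lot A ($156), Kapoor→Lot F ($164), Novak→Lot C ($170), Costa→Lot D ($130); total welfare W = $692.
Novak receives Lot C at value $170, so the others get W − 170 = $522.
Without Novak: best allocation of the remaining 4 bidders over all 5 lots is Rivera→Lot A ($98), Leclerc→Lot F ($179), Kapoor→Lot C ($152), Costa→Lot D ($130), total $559.
VCG payment = (others' best without Novak) − (others' welfare with Novak) = 559 − 522 = $37.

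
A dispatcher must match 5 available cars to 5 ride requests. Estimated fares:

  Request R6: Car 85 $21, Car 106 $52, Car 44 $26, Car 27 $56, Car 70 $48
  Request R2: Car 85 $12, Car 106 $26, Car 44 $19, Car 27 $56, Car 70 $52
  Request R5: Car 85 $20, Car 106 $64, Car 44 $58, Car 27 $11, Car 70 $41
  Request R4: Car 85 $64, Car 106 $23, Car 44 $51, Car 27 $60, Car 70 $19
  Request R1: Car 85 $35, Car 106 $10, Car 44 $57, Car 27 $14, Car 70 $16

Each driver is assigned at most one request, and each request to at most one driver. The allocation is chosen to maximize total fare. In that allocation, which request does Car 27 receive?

Treat this as an assignment problem: match each driver to one request.
Optimal: Car 85→Request R4 ($64), Car 106→Request R5 ($64), Car 44→Request R1 ($57), Car 27→Request R6 ($56), Car 70→Request R2 ($52) — total 64+64+57+56+52 = $293.
Next-best assignment: Car 85→Request R4, Car 106→Request R5, Car 44→Request R1, Car 27→Request R2, Car 70→Request R6 = $289.
Car 27's own top request is Request R4 ($60), but forcing Car 27→Request R4 and reassigning the rest optimally gives only $257 — worse by 36.

Car 27 receives Request R6.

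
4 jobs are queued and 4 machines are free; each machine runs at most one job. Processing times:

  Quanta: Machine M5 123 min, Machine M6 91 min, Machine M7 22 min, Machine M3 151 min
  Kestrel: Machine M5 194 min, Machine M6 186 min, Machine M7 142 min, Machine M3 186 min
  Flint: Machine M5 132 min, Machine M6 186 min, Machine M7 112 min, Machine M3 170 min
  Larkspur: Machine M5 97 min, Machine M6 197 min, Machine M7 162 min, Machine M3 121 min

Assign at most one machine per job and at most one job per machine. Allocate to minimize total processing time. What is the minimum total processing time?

Minimum total: 461 min

Optimal: Quanta→Machine M7 (22 min), Kestrel→Machine M6 (186 min), Flint→Machine M5 (132 min), Larkspur→Machine M3 (121 min) — total 22+186+132+121 = 461 min.
Column-greedy (each machine in turn goes to its cheapest remaining job) gives 486 min, worse by 25.
Next-best assignment: Quanta→Machine M7, Kestrel→Machine M6, Flint→Machine M3, Larkspur→Machine M5 = 475 min.
Every other assignment is strictly worse.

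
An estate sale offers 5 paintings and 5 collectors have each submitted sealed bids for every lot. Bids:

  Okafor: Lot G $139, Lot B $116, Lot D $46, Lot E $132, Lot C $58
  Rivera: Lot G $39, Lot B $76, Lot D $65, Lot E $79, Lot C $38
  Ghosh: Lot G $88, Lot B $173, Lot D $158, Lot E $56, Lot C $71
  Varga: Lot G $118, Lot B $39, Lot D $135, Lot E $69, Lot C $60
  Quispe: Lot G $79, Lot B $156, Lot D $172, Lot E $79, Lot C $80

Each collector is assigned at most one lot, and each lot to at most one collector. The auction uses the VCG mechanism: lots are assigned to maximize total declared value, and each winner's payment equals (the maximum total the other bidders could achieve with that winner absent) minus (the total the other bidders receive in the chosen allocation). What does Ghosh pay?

Efficient allocation: Okafor→Lot E ($132), Rivera→Lot C ($38), Ghosh→Lot B ($173), Varga→Lot G ($118), Quispe→Lot D ($172); total welfare W = $633.
Ghosh receives Lot B at value $173, so the others get W − 173 = $460.
Without Ghosh: best allocation of the remaining 4 bidders over all 5 lots is Okafor→Lot G ($139), Rivera→Lot E ($79), Varga→Lot D ($135), Quispe→Lot B ($156), total $509.
VCG payment = (others' best without Ghosh) − (others' welfare with Ghosh) = 509 − 460 = $49.

Ghosh pays $49.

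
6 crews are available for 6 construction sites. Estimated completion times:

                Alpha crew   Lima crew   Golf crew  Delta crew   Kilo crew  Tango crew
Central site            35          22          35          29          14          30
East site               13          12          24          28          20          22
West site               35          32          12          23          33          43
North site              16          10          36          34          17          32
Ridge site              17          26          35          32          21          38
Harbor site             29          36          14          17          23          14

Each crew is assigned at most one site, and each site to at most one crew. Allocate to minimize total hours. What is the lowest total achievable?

Optimal: Alpha crew→Ridge site (17 hours), Lima crew→North site (10 hours), Golf crew→West site (12 hours), Delta crew→Harbor site (17 hours), Kilo crew→Central site (14 hours), Tango crew→East site (22 hours) — total 17+10+12+17+14+22 = 92 hours.
Swapping Tango crew↔Kilo crew (Tango crew→Central site 30 hours, Kilo crew→East site 20 hours) adds 14.

Minimum total: 92 hours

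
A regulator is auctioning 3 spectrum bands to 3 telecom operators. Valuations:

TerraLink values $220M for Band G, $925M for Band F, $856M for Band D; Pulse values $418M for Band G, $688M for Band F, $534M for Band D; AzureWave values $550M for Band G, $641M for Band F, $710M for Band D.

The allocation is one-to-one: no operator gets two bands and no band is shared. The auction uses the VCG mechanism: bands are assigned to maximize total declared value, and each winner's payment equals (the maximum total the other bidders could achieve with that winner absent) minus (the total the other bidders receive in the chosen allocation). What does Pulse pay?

Pulse pays $229M.

Efficient allocation: TerraLink→Band D ($856M), Pulse→Band F ($688M), AzureWave→Band G ($550M); total welfare W = $2094M.
Pulse receives Band F at value $688M, so the others get W − 688 = $1406M.
Without Pulse: best allocation of the remaining 2 bidders over all 3 bands is TerraLink→Band F ($925M), AzureWave→Band D ($710M), total $1635M.
VCG payment = (others' best without Pulse) − (others' welfare with Pulse) = 1635 − 1406 = $229M.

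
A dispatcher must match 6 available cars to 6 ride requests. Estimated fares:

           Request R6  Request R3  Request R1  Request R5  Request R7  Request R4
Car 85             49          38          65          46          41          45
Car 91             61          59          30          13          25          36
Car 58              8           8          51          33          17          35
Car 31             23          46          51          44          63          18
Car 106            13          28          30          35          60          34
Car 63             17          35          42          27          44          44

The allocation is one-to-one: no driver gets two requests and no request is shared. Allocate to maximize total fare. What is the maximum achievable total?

Optimal: Car 85→Request R1 ($65), Car 91→Request R6 ($61), Car 58→Request R5 ($33), Car 31→Request R3 ($46), Car 106→Request R7 ($60), Car 63→Request R4 ($44) — total 65+61+33+46+60+44 = $309.
Row-greedy (each driver in turn takes its best remaining request) gives $294, worse by 15.
Next-best assignment: Car 85→Request R5, Car 91→Request R6, Car 58→Request R1, Car 31→Request R3, Car 106→Request R7, Car 63→Request R4 = $308.
Swapping Car 63↔Car 58 (Car 63→Request R5 $27, Car 58→Request R4 $35) loses 15.

Maximum total: $309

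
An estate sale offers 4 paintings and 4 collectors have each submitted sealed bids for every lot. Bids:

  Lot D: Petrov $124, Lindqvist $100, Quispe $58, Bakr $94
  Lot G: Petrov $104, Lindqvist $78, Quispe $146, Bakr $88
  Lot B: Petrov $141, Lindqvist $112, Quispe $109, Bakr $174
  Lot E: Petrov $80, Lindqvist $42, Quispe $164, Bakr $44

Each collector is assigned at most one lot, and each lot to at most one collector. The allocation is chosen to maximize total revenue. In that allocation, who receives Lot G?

Optimal: Petrov→Lot G ($104), Lindqvist→Lot D ($100), Quispe→Lot E ($164), Bakr→Lot B ($174) — total 104+100+164+174 = $542.
Petrov's own top lot is Lot B ($141), but forcing Petrov→Lot B and reassigning the rest optimally gives only $493 — worse by 49.

Petrov receives Lot G.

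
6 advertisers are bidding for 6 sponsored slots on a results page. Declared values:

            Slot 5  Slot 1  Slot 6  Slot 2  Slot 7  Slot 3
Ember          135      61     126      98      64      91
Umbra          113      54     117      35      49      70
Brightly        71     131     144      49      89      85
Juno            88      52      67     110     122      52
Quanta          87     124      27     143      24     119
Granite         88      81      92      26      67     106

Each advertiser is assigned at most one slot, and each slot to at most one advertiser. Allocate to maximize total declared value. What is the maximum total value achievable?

Treat this as an assignment problem: match each advertiser to one slot.
Optimal: Ember→Slot 5 ($135), Umbra→Slot 6 ($117), Brightly→Slot 1 ($131), Juno→Slot 7 ($122), Quanta→Slot 2 ($143), Granite→Slot 3 ($106) — total 135+117+131+122+143+106 = $754.
Max-entry greedy (repeatedly take the single best remaining cell) gives $704, worse by 50.
Next-best assignment: Ember→Slot 6, Umbra→Slot 5, Brightly→Slot 1, Juno→Slot 7, Quanta→Slot 2, Granite→Slot 3 = $741.

Max total: $754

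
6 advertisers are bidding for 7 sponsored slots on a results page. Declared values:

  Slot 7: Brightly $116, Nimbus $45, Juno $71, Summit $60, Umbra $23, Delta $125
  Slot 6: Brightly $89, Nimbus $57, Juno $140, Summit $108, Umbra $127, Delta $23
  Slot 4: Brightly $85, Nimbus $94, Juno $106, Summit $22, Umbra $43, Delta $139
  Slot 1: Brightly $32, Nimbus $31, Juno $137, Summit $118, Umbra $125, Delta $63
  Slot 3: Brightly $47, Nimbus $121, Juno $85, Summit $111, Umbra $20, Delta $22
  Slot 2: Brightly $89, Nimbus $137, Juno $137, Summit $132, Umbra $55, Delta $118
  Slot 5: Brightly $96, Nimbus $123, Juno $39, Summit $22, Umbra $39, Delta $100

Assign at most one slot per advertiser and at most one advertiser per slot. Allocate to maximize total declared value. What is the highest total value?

Maximum total: $775

This is the linear assignment problem.
Optimal: Brightly→Slot 7 ($116), Nimbus→Slot 5 ($123), Juno→Slot 6 ($140), Summit→Slot 2 ($132), Umbra→Slot 1 ($125), Delta→Slot 4 ($139) — total 116+123+140+132+125+139 = $775.
Next-best assignment: Brightly→Slot 7, Nimbus→Slot 5, Juno→Slot 1, Summit→Slot 2, Umbra→Slot 6, Delta→Slot 4 = $774.
Swapping Delta↔Juno (Delta→Slot 6 $23, Juno→Slot 4 $106) loses 150.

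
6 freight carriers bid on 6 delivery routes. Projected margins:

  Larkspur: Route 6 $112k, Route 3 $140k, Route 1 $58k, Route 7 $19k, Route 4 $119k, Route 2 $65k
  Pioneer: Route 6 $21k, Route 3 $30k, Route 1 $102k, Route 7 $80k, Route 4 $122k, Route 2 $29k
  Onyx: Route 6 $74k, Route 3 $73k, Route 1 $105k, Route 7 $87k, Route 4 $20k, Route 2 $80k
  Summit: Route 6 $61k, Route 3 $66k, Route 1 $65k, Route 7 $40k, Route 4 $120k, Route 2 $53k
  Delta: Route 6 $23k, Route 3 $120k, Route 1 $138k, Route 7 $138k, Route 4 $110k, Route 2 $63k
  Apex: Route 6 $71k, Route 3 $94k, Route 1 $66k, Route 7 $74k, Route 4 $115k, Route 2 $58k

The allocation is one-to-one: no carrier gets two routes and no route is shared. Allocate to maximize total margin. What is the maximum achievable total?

Max total: $651k

Optimal: Larkspur→Route 3 ($140k), Pioneer→Route 1 ($102k), Onyx→Route 2 ($80k), Summit→Route 4 ($120k), Delta→Route 7 ($138k), Apex→Route 6 ($71k) — total 140+102+80+120+138+71 = $651k.
Max-entry greedy (repeatedly take the single best remaining cell) gives $611k, worse by 40.
Swapping Summit↔Larkspur (Summit→Route 3 $66k, Larkspur→Route 4 $119k) loses 75.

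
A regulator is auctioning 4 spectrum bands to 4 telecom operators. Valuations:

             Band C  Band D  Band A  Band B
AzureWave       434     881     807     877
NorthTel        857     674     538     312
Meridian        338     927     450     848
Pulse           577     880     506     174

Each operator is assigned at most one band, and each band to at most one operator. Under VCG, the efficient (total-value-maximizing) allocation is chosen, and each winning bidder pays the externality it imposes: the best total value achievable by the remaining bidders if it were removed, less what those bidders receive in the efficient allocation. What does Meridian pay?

Efficient allocation: AzureWave→Band A ($807M), NorthTel→Band C ($857M), Meridian→Band B ($848M), Pulse→Band D ($880M); total welfare W = $3392M.
Meridian receives Band B at value $848M, so the others get W − 848 = $2544M.
Without Meridian: best allocation of the remaining 3 bidders over all 4 bands is AzureWave→Band B ($877M), NorthTel→Band C ($857M), Pulse→Band D ($880M), total $2614M.
VCG payment = (others' best without Meridian) − (others' welfare with Meridian) = 2614 − 2544 = $70M.

Meridian pays $70M.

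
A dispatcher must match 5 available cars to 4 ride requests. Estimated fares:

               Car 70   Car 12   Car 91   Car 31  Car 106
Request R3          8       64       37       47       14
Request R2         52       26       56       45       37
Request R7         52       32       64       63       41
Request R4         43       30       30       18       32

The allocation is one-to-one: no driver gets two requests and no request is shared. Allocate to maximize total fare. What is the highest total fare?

Optimal: Car 12→Request R3 ($64), Car 91→Request R2 ($56), Car 31→Request R7 ($63), Car 70→Request R4 ($43) — total 64+56+63+43 = $226.
Row-greedy (each driver in turn takes its best remaining request) gives $198, worse by 28.
Next-best assignment: Car 12→Request R3, Car 31→Request R2, Car 91→Request R7, Car 70→Request R4 = $216.
Swapping Car 91↔Car 70 (Car 91→Request R4 $30, Car 70→Request R2 $52) loses 17.
Checked against all permutations: $226 is optimal.

Maximum total: $226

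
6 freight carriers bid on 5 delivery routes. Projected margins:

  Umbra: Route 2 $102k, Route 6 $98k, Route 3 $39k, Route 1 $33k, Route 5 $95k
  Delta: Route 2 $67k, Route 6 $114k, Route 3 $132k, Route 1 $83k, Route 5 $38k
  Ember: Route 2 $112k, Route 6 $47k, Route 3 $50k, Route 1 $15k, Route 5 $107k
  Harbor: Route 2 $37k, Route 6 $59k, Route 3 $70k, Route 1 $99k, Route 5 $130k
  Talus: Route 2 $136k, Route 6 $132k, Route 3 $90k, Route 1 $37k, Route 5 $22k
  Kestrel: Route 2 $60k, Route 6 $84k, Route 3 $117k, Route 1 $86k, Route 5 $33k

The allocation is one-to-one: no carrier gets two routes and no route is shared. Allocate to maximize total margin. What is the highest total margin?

Maximum total: $592k

Optimal: Ember→Route 2 ($112k), Talus→Route 6 ($132k), Delta→Route 3 ($132k), Kestrel→Route 1 ($86k), Harbor→Route 5 ($130k) — total 112+132+132+86+130 = $592k.
Column-greedy (each route in turn goes to its best remaining carrier) gives $573k, worse by 19.
Next-best assignment: Umbra→Route 2, Talus→Route 6, Delta→Route 3, Kestrel→Route 1, Harbor→Route 5 = $582k.
Swapping Delta↔Harbor (Delta→Route 5 $38k, Harbor→Route 3 $70k) loses 154.
Checked against all permutations: $592k is optimal.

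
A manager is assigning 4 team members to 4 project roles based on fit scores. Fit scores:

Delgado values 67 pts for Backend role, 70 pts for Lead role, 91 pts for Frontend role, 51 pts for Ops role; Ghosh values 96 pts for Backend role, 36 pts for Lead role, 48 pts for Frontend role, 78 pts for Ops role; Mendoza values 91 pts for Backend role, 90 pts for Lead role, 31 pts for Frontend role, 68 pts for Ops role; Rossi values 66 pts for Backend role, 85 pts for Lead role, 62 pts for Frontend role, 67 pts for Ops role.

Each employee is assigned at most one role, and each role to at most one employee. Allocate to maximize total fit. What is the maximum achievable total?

Optimal: Delgado→Frontend role (91 pts), Ghosh→Ops role (78 pts), Mendoza→Backend role (91 pts), Rossi→Lead role (85 pts) — total 91+78+91+85 = 345 pts.
Row-greedy (each employee in turn takes its best remaining role) gives 344 pts, worse by 1.
Next-best assignment: Delgado→Frontend role, Ghosh→Backend role, Mendoza→Lead role, Rossi→Ops role = 344 pts.

Max total: 345 pts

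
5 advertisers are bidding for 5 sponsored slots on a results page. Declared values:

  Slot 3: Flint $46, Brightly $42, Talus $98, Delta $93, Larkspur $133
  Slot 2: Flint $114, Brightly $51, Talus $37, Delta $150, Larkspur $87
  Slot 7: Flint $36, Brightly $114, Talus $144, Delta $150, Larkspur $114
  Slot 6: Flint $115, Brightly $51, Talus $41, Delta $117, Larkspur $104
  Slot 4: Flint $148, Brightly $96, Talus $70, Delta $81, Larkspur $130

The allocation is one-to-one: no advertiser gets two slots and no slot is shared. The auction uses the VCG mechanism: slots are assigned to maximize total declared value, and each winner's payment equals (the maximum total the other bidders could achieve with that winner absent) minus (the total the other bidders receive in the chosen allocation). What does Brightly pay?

Efficient allocation: Flint→Slot 6 ($115), Brightly→Slot 4 ($96), Talus→Slot 7 ($144), Delta→Slot 2 ($150), Larkspur→Slot 3 ($133); total welfare W = $638.
Brightly receives Slot 4 at value $96, so the others get W − 96 = $542.
Without Brightly: best allocation of the remaining 4 bidders over all 5 slots is Flint→Slot 4 ($148), Talus→Slot 7 ($144), Delta→Slot 2 ($150), Larkspur→Slot 3 ($133), total $575.
VCG payment = (others' best without Brightly) − (others' welfare with Brightly) = 575 − 542 = $33.

Brightly pays $33.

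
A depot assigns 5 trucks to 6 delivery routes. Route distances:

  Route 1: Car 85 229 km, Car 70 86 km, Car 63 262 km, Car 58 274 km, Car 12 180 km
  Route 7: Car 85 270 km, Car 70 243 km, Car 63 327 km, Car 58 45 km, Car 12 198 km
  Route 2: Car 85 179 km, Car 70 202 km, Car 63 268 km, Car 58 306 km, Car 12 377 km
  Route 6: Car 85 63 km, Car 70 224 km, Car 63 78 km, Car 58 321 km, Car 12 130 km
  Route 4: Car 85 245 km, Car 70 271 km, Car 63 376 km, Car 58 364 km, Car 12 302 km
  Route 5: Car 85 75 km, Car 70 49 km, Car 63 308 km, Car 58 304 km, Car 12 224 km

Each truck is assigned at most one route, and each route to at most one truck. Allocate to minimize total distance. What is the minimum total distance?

Min total: 531 km

Optimal: Car 85→Route 2 (179 km), Car 70→Route 5 (49 km), Car 63→Route 6 (78 km), Car 58→Route 7 (45 km), Car 12→Route 1 (180 km) — total 179+49+78+45+180 = 531 km.
Next-best assignment: Car 85→Route 5, Car 70→Route 2, Car 63→Route 6, Car 58→Route 7, Car 12→Route 1 = 580 km.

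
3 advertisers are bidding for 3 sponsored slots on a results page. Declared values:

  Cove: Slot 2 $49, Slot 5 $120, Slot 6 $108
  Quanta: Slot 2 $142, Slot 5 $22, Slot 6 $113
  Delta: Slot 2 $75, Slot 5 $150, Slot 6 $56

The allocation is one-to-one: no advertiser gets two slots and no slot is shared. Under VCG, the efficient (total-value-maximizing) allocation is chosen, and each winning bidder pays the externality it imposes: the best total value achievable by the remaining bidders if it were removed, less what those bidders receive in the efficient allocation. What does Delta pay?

Efficient allocation: Cove→Slot 6 ($108), Quanta→Slot 2 ($142), Delta→Slot 5 ($150); total welfare W = $400.
Delta receives Slot 5 at value $150, so the others get W − 150 = $250.
Without Delta: best allocation of the remaining 2 bidders over all 3 slots is Cove→Slot 5 ($120), Quanta→Slot 2 ($142), total $262.
VCG payment = (others' best without Delta) − (others' welfare with Delta) = 262 − 250 = $12.

Delta pays $12.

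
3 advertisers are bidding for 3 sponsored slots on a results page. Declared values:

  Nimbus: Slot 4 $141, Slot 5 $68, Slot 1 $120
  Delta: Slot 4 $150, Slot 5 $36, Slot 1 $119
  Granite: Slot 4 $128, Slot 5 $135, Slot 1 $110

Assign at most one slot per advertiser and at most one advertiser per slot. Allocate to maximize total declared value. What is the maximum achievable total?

Optimal: Nimbus→Slot 1 ($120), Delta→Slot 4 ($150), Granite→Slot 5 ($135) — total 120+150+135 = $405.
Row-greedy (each advertiser in turn takes its best remaining slot) gives $395, worse by 10.
Next-best assignment: Nimbus→Slot 4, Delta→Slot 1, Granite→Slot 5 = $395.

Maximum total: $405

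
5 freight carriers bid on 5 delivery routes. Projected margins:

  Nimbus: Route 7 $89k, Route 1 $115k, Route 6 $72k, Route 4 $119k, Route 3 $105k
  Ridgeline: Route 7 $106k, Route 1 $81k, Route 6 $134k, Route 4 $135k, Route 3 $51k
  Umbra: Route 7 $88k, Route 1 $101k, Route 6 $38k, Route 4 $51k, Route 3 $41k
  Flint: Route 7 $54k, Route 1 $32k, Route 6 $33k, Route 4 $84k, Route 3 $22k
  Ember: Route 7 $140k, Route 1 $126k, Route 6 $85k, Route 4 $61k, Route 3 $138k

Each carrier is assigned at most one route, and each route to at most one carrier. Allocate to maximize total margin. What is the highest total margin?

This is the linear assignment problem.
Optimal: Nimbus→Route 3 ($105k), Ridgeline→Route 6 ($134k), Umbra→Route 1 ($101k), Flint→Route 4 ($84k), Ember→Route 7 ($140k) — total 105+134+101+84+140 = $564k.
Row-greedy (each carrier in turn takes its best remaining route) gives $546k, worse by 18.
No other one-to-one assignment exceeds $564k.

Max total: $564k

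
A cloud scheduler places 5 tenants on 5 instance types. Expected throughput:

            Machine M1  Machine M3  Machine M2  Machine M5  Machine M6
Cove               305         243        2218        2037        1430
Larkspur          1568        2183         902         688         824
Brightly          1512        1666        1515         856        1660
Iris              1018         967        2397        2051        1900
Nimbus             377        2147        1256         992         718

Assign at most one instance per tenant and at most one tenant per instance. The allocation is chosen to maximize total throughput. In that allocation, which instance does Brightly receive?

Treat this as an assignment problem: match each tenant to one instance.
Optimal: Cove→Machine M5 (2037 ops/s), Larkspur→Machine M1 (1568 ops/s), Brightly→Machine M6 (1660 ops/s), Iris→Machine M2 (2397 ops/s), Nimbus→Machine M3 (2147 ops/s) — total 2037+1568+1660+2397+2147 = 9809 ops/s.
Row-greedy (each tenant in turn takes its best remaining instance) gives 8489 ops/s, worse by 1320.
Brightly's own top instance is Machine M3 (1666 ops/s), but forcing Brightly→Machine M3 and reassigning the rest optimally gives only 8427 ops/s — worse by 1382.

Brightly receives Machine M6.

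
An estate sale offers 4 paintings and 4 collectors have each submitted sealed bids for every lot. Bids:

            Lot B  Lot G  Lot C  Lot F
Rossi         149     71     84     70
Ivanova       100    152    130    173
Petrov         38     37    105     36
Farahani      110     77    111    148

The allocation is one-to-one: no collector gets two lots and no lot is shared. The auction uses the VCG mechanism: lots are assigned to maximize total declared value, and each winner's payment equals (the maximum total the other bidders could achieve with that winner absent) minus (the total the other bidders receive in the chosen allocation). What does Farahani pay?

Efficient allocation: Rossi→Lot B ($149), Ivanova→Lot G ($152), Petrov→Lot C ($105), Farahani→Lot F ($148); total welfare W = $554.
Farahani receives Lot F at value $148, so the others get W − 148 = $406.
Without Farahani: best allocation of the remaining 3 bidders over all 4 lots is Rossi→Lot B ($149), Ivanova→Lot F ($173), Petrov→Lot C ($105), total $427.
VCG payment = (others' best without Farahani) − (others' welfare with Farahani) = 427 − 406 = $21.

Farahani pays $21.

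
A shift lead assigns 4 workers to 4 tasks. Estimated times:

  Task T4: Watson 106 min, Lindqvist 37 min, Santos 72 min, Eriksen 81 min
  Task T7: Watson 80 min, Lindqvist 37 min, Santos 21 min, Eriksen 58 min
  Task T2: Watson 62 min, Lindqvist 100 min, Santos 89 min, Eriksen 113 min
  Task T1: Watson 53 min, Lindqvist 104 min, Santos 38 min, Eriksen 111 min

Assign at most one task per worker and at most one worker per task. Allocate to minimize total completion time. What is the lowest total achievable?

Minimum total: 195 min

This is the linear assignment problem.
Optimal: Watson→Task T2 (62 min), Lindqvist→Task T4 (37 min), Santos→Task T1 (38 min), Eriksen→Task T7 (58 min) — total 62+37+38+58 = 195 min.
Min-entry greedy (repeatedly take the single cheapest remaining cell) gives 224 min, worse by 29.
Next-best assignment: Watson→Task T2, Lindqvist→Task T7, Santos→Task T1, Eriksen→Task T4 = 218 min.
Every other assignment is strictly worse.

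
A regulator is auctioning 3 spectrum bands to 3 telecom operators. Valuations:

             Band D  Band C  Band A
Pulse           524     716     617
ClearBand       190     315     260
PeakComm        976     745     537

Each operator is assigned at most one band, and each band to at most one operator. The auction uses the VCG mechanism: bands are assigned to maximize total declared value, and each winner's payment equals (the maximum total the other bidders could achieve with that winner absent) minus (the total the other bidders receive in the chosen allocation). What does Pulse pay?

Efficient allocation: Pulse→Band C ($716M), ClearBand→Band A ($260M), PeakComm→Band D ($976M); total welfare W = $1952M.
Pulse receives Band C at value $716M, so the others get W − 716 = $1236M.
Without Pulse: best allocation of the remaining 2 bidders over all 3 bands is ClearBand→Band C ($315M), PeakComm→Band D ($976M), total $1291M.
VCG payment = (others' best without Pulse) − (others' welfare with Pulse) = 1291 − 1236 = $55M.

Pulse pays $55M.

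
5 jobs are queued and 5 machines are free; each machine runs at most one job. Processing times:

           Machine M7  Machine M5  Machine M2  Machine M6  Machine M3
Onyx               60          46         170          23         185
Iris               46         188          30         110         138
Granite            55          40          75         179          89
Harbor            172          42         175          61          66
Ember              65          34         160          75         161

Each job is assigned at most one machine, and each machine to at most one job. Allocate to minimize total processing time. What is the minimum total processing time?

Minimum total: 208 min

Optimal: Onyx→Machine M6 (23 min), Iris→Machine M2 (30 min), Granite→Machine M7 (55 min), Harbor→Machine M3 (66 min), Ember→Machine M5 (34 min) — total 23+30+55+66+34 = 208 min.
Row-greedy (each job in turn takes its cheapest remaining machine) gives 224 min, worse by 16.
Every other assignment is strictly worse.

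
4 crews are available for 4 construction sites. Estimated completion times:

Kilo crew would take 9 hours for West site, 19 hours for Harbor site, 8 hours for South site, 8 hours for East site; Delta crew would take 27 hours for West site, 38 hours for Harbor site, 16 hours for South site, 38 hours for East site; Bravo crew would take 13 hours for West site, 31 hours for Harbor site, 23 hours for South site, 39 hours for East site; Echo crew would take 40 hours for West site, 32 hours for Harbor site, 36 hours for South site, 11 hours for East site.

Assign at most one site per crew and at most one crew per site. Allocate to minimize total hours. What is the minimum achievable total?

Treat this as an assignment problem: match each crew to one site.
Optimal: Kilo crew→Harbor site (19 hours), Delta crew→South site (16 hours), Bravo crew→West site (13 hours), Echo crew→East site (11 hours) — total 19+16+13+11 = 59 hours.
Column-greedy (each site in turn goes to its cheapest remaining crew) gives 67 hours, worse by 8.
No other one-to-one assignment undercuts 59 hours.

Min total: 59 hours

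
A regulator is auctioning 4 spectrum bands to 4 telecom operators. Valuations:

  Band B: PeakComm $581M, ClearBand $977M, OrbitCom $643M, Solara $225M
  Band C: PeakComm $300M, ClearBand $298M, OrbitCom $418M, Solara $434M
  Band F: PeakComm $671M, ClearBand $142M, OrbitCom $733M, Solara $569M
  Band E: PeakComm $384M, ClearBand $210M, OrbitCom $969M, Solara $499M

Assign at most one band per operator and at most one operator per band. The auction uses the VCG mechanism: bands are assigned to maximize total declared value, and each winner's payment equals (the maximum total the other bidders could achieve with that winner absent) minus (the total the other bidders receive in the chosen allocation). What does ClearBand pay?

Efficient allocation: PeakComm→Band F ($671M), ClearBand→Band B ($977M), OrbitCom→Band E ($969M), Solara→Band C ($434M); total welfare W = $3051M.
ClearBand receives Band B at value $977M, so the others get W − 977 = $2074M.
Without ClearBand: best allocation of the remaining 3 bidders over all 4 bands is PeakComm→Band B ($581M), OrbitCom→Band E ($969M), Solara→Band F ($569M), total $2119M.
VCG payment = (others' best without ClearBand) − (others' welfare with ClearBand) = 2119 − 2074 = $45M.

ClearBand pays $45M.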